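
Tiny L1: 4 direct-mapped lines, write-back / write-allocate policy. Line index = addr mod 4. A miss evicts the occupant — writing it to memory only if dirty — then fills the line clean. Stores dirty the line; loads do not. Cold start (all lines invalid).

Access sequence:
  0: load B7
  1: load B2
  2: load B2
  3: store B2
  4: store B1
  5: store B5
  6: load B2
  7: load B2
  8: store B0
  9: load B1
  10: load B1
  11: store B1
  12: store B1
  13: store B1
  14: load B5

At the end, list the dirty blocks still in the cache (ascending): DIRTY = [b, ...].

DIRTY = [0, 2]

  0 | R B7 → L3 miss [-]
  1 | R B2 → L2 miss [-]
  2 | R B2 → L2 hit [-]
  3 | W B2 → L2 hit [D]
  4 | W B1 → L1 miss [D]
  5 | W B5 → L1 miss wb→B1 [D]
  6 | R B2 → L2 hit [D]
  7 | R B2 → L2 hit [D]
  8 | W B0 → L0 miss [D]
  9 | R B1 → L1 miss wb→B5 [-]
  10 | R B1 → L1 hit [-]
  11 | W B1 → L1 hit [D]
  12 | W B1 → L1 hit [D]
  13 | W B1 → L1 hit [D]
  14 | R B5 → L1 miss wb→B1 [-]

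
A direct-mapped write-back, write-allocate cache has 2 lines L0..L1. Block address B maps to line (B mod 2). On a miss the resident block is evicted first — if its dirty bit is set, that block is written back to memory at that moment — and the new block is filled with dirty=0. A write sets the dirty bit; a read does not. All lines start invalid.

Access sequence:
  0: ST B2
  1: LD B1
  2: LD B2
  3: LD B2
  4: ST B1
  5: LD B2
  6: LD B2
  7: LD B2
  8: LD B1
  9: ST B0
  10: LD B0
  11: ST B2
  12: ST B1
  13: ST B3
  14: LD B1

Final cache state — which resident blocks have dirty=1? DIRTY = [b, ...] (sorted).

0: W B2 -> L0 miss  d=D]
1: R B1 -> L1 miss  d=-]
2: R B2 -> L0 hit  d=D]
3: R B2 -> L0 hit  d=D]
4: W B1 -> L1 hit  d=D]
5: R B2 -> L0 hit  d=D]
6: R B2 -> L0 hit  d=D]
7: R B2 -> L0 hit  d=D]
8: R B1 -> L1 hit  d=D]
9: W B0 -> L0 miss wb->B2  d=D]
10: R B0 -> L0 hit  d=D]
11: W B2 -> L0 miss wb->B0  d=D]
12: W B1 -> L1 hit  d=D]
13: W B3 -> L1 miss wb->B1  d=D]
14: R B1 -> L1 miss wb->B3  d=-]

DIRTY = [2]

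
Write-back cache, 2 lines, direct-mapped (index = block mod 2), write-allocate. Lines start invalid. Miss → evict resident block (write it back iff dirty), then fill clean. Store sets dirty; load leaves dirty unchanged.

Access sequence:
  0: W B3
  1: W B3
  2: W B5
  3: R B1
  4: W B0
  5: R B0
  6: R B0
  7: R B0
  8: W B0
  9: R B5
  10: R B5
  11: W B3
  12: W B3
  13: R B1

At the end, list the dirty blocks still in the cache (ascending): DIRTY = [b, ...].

DIRTY = [0]

0: W B3 → L1 miss [D]
1: W B3 → L1 hit [D]
2: W B5 → L1 miss wb→B3 [D]
3: R B1 → L1 miss wb→B5 [-]
4: W B0 → L0 miss [D]
5: R B0 → L0 hit [D]
6: R B0 → L0 hit [D]
7: R B0 → L0 hit [D]
8: W B0 → L0 hit [D]
9: R B5 → L1 miss [-]
10: R B5 → L1 hit [-]
11: W B3 → L1 miss [D]
12: W B3 → L1 hit [D]
13: R B1 → L1 miss wb→B3 [-]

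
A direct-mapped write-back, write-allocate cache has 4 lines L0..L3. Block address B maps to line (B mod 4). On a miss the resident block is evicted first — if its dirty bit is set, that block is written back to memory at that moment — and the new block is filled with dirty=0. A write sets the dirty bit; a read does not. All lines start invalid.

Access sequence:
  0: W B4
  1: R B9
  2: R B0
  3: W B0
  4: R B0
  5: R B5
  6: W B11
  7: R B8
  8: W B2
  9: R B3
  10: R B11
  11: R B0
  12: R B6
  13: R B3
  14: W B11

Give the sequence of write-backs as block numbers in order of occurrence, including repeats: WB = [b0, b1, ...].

WB = [4, 0, 11, 2]

  0 | W B4 → L0 miss [D]
  1 | R B9 → L1 miss [-]
  2 | R B0 → L0 miss wb→B4 [-]
  3 | W B0 → L0 hit [D]
  4 | R B0 → L0 hit [D]
  5 | R B5 → L1 miss [-]
  6 | W B11 → L3 miss [D]
  7 | R B8 → L0 miss wb→B0 [-]
  8 | W B2 → L2 miss [D]
  9 | R B3 → L3 miss wb→B11 [-]
  10 | R B11 → L3 miss [-]
  11 | R B0 → L0 miss [-]
  12 | R B6 → L2 miss wb→B2 [-]
  13 | R B3 → L3 miss [-]
  14 | W B11 → L3 miss [D]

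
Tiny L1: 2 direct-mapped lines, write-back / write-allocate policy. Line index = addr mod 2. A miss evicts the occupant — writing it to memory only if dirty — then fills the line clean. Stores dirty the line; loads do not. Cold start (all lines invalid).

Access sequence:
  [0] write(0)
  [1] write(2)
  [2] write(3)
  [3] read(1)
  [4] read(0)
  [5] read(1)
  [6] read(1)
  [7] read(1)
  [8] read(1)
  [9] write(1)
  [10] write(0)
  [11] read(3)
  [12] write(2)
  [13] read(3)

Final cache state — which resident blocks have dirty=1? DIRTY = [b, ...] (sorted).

0: W B0 -> L0 miss  d=D]
1: W B2 -> L0 miss wb->B0  d=D]
2: W B3 -> L1 miss  d=D]
3: R B1 -> L1 miss wb->B3  d=-]
4: R B0 -> L0 miss wb->B2  d=-]
5: R B1 -> L1 hit  d=-]
6: R B1 -> L1 hit  d=-]
7: R B1 -> L1 hit  d=-]
8: R B1 -> L1 hit  d=-]
9: W B1 -> L1 hit  d=D]
10: W B0 -> L0 hit  d=D]
11: R B3 -> L1 miss wb->B1  d=-]
12: W B2 -> L0 miss wb->B0  d=D]
13: R B3 -> L1 hit  d=-]

DIRTY = [2]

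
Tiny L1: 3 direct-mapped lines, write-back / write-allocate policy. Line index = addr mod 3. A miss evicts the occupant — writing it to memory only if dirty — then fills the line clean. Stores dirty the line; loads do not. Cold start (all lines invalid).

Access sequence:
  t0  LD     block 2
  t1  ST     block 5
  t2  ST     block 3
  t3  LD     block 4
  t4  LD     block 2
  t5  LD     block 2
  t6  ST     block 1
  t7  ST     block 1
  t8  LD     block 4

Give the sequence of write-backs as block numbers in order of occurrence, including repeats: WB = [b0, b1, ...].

WB = [5, 1]

0: R B2 → L2 miss [-]
1: W B5 → L2 miss [D]
2: W B3 → L0 miss [D]
3: R B4 → L1 miss [-]
4: R B2 → L2 miss wb→B5 [-]
5: R B2 → L2 hit [-]
6: W B1 → L1 miss [D]
7: W B1 → L1 hit [D]
8: R B4 → L1 miss wb→B1 [-]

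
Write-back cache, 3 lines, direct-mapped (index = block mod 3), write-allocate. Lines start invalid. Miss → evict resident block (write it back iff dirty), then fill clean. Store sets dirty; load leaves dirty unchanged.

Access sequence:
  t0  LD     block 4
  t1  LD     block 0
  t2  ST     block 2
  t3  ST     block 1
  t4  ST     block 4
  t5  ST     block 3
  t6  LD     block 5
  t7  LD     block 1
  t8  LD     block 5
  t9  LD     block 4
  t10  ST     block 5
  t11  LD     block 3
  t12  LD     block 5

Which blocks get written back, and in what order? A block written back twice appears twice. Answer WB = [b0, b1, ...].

WB = [1, 2, 4]

0: R B4 -> L1 miss  d=-]
1: R B0 -> L0 miss  d=-]
2: W B2 -> L2 miss  d=D]
3: W B1 -> L1 miss  d=D]
4: W B4 -> L1 miss wb->B1  d=D]
5: W B3 -> L0 miss  d=D]
6: R B5 -> L2 miss wb->B2  d=-]
7: R B1 -> L1 miss wb->B4  d=-]
8: R B5 -> L2 hit  d=-]
9: R B4 -> L1 miss  d=-]
10: W B5 -> L2 hit  d=D]
11: R B3 -> L0 hit  d=D]
12: R B5 -> L2 hit  d=D]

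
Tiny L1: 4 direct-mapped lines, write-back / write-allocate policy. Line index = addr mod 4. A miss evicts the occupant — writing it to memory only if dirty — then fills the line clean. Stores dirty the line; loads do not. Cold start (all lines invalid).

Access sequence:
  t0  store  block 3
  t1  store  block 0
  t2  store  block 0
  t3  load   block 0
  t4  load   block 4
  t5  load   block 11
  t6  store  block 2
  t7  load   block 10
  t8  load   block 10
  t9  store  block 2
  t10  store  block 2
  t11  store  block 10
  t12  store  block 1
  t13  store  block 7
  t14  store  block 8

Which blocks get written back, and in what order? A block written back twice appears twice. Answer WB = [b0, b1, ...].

  0 | W B3 → L3 miss [D]
  1 | W B0 → L0 miss [D]
  2 | W B0 → L0 hit [D]
  3 | R B0 → L0 hit [D]
  4 | R B4 → L0 miss wb→B0 [-]
  5 | R B11 → L3 miss wb→B3 [-]
  6 | W B2 → L2 miss [D]
  7 | R B10 → L2 miss wb→B2 [-]
  8 | R B10 → L2 hit [-]
  9 | W B2 → L2 miss [D]
  10 | W B2 → L2 hit [D]
  11 | W B10 → L2 miss wb→B2 [D]
  12 | W B1 → L1 miss [D]
  13 | W B7 → L3 miss [D]
  14 | W B8 → L0 miss [D]

WB = [0, 3, 2, 2]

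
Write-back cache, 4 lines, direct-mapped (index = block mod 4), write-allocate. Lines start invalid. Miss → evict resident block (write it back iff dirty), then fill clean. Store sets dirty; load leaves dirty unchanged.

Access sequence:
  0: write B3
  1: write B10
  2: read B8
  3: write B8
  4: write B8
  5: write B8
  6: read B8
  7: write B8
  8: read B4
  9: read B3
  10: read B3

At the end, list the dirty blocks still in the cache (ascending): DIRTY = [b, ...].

DIRTY = [3, 10]

  0 | W B3 → L3 miss [D]
  1 | W B10 → L2 miss [D]
  2 | R B8 → L0 miss [-]
  3 | W B8 → L0 hit [D]
  4 | W B8 → L0 hit [D]
  5 | W B8 → L0 hit [D]
  6 | R B8 → L0 hit [D]
  7 | W B8 → L0 hit [D]
  8 | R B4 → L0 miss wb→B8 [-]
  9 | R B3 → L3 hit [D]
  10 | R B3 → L3 hit [D]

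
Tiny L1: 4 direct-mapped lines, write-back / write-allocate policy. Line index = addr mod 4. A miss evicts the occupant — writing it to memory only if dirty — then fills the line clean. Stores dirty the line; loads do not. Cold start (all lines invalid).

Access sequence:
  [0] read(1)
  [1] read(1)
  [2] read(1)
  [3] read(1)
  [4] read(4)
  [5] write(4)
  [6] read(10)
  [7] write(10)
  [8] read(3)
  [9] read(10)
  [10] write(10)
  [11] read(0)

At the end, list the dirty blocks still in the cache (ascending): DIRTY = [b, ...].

  0 | R B1 → L1 miss [-]
  1 | R B1 → L1 hit [-]
  2 | R B1 → L1 hit [-]
  3 | R B1 → L1 hit [-]
  4 | R B4 → L0 miss [-]
  5 | W B4 → L0 hit [D]
  6 | R B10 → L2 miss [-]
  7 | W B10 → L2 hit [D]
  8 | R B3 → L3 miss [-]
  9 | R B10 → L2 hit [D]
  10 | W B10 → L2 hit [D]
  11 | R B0 → L0 miss wb→B4 [-]

DIRTY = [10]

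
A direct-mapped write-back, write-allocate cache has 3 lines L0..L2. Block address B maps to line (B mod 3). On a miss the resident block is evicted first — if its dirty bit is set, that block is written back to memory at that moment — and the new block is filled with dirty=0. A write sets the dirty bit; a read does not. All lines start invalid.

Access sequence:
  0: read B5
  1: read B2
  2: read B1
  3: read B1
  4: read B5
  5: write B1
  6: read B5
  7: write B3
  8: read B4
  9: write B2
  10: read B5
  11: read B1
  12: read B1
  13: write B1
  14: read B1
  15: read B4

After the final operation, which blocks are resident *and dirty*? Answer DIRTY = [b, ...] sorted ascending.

0: R B5 → L2 miss [-]
1: R B2 → L2 miss [-]
2: R B1 → L1 miss [-]
3: R B1 → L1 hit [-]
4: R B5 → L2 miss [-]
5: W B1 → L1 hit [D]
6: R B5 → L2 hit [-]
7: W B3 → L0 miss [D]
8: R B4 → L1 miss wb→B1 [-]
9: W B2 → L2 miss [D]
10: R B5 → L2 miss wb→B2 [-]
11: R B1 → L1 miss [-]
12: R B1 → L1 hit [-]
13: W B1 → L1 hit [D]
14: R B1 → L1 hit [D]
15: R B4 → L1 miss wb→B1 [-]

DIRTY = [3]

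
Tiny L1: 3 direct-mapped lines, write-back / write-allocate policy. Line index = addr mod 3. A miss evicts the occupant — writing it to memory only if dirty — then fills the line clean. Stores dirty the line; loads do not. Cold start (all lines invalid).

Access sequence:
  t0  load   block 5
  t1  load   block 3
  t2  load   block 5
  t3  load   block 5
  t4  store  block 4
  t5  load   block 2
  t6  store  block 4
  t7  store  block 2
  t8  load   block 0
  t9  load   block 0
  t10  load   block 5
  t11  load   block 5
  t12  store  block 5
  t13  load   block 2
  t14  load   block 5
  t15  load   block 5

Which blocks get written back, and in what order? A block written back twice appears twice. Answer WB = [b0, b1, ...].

0: R B5 → L2 miss [-]
1: R B3 → L0 miss [-]
2: R B5 → L2 hit [-]
3: R B5 → L2 hit [-]
4: W B4 → L1 miss [D]
5: R B2 → L2 miss [-]
6: W B4 → L1 hit [D]
7: W B2 → L2 hit [D]
8: R B0 → L0 miss [-]
9: R B0 → L0 hit [-]
10: R B5 → L2 miss wb→B2 [-]
11: R B5 → L2 hit [-]
12: W B5 → L2 hit [D]
13: R B2 → L2 miss wb→B5 [-]
14: R B5 → L2 miss [-]
15: R B5 → L2 hit [-]

WB = [2, 5]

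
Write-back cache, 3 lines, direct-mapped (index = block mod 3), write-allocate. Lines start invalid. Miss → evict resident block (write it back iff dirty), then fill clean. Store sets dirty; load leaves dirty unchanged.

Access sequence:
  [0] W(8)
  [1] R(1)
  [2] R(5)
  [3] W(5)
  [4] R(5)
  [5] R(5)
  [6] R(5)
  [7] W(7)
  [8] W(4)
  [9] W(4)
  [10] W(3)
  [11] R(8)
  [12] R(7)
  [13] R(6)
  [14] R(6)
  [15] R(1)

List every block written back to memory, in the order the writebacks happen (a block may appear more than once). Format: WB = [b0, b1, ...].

0: W B8 -> L2 miss  d=D]
1: R B1 -> L1 miss  d=-]
2: R B5 -> L2 miss wb->B8  d=-]
3: W B5 -> L2 hit  d=D]
4: R B5 -> L2 hit  d=D]
5: R B5 -> L2 hit  d=D]
6: R B5 -> L2 hit  d=D]
7: W B7 -> L1 miss  d=D]
8: W B4 -> L1 miss wb->B7  d=D]
9: W B4 -> L1 hit  d=D]
10: W B3 -> L0 miss  d=D]
11: R B8 -> L2 miss wb->B5  d=-]
12: R B7 -> L1 miss wb->B4  d=-]
13: R B6 -> L0 miss wb->B3  d=-]
14: R B6 -> L0 hit  d=-]
15: R B1 -> L1 miss  d=-]

WB = [8, 7, 5, 4, 3]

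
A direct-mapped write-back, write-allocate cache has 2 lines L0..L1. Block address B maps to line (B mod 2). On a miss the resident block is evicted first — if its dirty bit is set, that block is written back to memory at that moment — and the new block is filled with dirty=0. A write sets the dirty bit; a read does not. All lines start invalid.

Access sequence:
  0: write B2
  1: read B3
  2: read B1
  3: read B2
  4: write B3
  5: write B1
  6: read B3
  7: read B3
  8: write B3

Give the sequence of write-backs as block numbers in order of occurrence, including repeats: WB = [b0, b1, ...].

0: W B2 → L0 miss [D]
1: R B3 → L1 miss [-]
2: R B1 → L1 miss [-]
3: R B2 → L0 hit [D]
4: W B3 → L1 miss [D]
5: W B1 → L1 miss wb→B3 [D]
6: R B3 → L1 miss wb→B1 [-]
7: R B3 → L1 hit [-]
8: W B3 → L1 hit [D]

WB = [3, 1]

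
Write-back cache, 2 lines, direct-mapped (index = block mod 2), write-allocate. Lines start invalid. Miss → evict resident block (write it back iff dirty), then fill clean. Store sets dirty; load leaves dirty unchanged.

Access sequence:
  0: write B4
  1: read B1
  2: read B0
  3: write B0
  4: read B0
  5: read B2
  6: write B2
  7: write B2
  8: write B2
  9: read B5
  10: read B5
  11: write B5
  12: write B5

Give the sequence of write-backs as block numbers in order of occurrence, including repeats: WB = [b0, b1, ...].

0: W B4 → L0 miss [D]
1: R B1 → L1 miss [-]
2: R B0 → L0 miss wb→B4 [-]
3: W B0 → L0 hit [D]
4: R B0 → L0 hit [D]
5: R B2 → L0 miss wb→B0 [-]
6: W B2 → L0 hit [D]
7: W B2 → L0 hit [D]
8: W B2 → L0 hit [D]
9: R B5 → L1 miss [-]
10: R B5 → L1 hit [-]
11: W B5 → L1 hit [D]
12: W B5 → L1 hit [D]

WB = [4, 0]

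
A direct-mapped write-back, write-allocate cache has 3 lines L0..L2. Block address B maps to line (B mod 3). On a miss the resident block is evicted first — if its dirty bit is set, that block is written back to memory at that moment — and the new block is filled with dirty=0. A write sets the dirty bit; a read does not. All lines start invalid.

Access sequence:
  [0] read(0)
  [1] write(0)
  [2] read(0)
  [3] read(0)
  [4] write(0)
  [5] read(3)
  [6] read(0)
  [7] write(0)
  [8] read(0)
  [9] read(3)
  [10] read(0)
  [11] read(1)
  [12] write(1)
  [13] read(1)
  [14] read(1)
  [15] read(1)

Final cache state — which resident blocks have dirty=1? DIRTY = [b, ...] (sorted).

DIRTY = [1]

  0 | R B0 → L0 miss [-]
  1 | W B0 → L0 hit [D]
  2 | R B0 → L0 hit [D]
  3 | R B0 → L0 hit [D]
  4 | W B0 → L0 hit [D]
  5 | R B3 → L0 miss wb→B0 [-]
  6 | R B0 → L0 miss [-]
  7 | W B0 → L0 hit [D]
  8 | R B0 → L0 hit [D]
  9 | R B3 → L0 miss wb→B0 [-]
  10 | R B0 → L0 miss [-]
  11 | R B1 → L1 miss [-]
  12 | W B1 → L1 hit [D]
  13 | R B1 → L1 hit [D]
  14 | R B1 → L1 hit [D]
  15 | R B1 → L1 hit [D]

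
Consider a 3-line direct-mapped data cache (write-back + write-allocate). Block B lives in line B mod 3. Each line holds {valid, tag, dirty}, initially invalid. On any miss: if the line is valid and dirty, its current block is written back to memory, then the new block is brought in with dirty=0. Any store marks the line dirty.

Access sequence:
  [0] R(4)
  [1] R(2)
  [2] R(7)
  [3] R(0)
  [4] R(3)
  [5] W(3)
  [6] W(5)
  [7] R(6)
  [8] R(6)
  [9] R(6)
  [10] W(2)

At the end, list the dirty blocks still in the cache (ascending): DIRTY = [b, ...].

0: R B4 → L1 miss [-]
1: R B2 → L2 miss [-]
2: R B7 → L1 miss [-]
3: R B0 → L0 miss [-]
4: R B3 → L0 miss [-]
5: W B3 → L0 hit [D]
6: W B5 → L2 miss [D]
7: R B6 → L0 miss wb→B3 [-]
8: R B6 → L0 hit [-]
9: R B6 → L0 hit [-]
10: W B2 → L2 miss wb→B5 [D]

DIRTY = [2]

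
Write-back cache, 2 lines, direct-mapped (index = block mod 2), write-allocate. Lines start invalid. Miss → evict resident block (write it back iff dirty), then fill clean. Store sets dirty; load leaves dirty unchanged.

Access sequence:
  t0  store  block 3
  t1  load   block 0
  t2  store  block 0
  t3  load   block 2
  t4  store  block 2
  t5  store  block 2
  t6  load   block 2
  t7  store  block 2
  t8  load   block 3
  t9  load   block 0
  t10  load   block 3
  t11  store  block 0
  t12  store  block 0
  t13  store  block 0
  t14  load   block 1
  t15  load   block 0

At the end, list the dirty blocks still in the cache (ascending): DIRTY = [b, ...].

  0 | W B3 → L1 miss [D]
  1 | R B0 → L0 miss [-]
  2 | W B0 → L0 hit [D]
  3 | R B2 → L0 miss wb→B0 [-]
  4 | W B2 → L0 hit [D]
  5 | W B2 → L0 hit [D]
  6 | R B2 → L0 hit [D]
  7 | W B2 → L0 hit [D]
  8 | R B3 → L1 hit [D]
  9 | R B0 → L0 miss wb→B2 [-]
  10 | R B3 → L1 hit [D]
  11 | W B0 → L0 hit [D]
  12 | W B0 → L0 hit [D]
  13 | W B0 → L0 hit [D]
  14 | R B1 → L1 miss wb→B3 [-]
  15 | R B0 → L0 hit [D]

DIRTY = [0]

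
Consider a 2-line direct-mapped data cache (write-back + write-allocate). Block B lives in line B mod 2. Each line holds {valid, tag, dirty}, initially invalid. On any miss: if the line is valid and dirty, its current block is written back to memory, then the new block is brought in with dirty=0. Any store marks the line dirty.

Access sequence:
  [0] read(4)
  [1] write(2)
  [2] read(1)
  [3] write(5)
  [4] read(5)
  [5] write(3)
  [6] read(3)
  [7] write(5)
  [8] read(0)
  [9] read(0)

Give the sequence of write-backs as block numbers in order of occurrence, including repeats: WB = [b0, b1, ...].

  0 | R B4 → L0 miss [-]
  1 | W B2 → L0 miss [D]
  2 | R B1 → L1 miss [-]
  3 | W B5 → L1 miss [D]
  4 | R B5 → L1 hit [D]
  5 | W B3 → L1 miss wb→B5 [D]
  6 | R B3 → L1 hit [D]
  7 | W B5 → L1 miss wb→B3 [D]
  8 | R B0 → L0 miss wb→B2 [-]
  9 | R B0 → L0 hit [-]

WB = [5, 3, 2]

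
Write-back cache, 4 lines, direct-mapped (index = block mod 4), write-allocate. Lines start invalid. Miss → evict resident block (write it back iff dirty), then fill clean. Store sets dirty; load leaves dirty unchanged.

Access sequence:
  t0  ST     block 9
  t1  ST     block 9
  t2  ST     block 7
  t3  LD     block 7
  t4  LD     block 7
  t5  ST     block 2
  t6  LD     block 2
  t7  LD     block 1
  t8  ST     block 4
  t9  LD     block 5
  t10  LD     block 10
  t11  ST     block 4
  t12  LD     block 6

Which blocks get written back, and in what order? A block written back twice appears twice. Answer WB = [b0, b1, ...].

WB = [9, 2]

0: W B9 → L1 miss [D]
1: W B9 → L1 hit [D]
2: W B7 → L3 miss [D]
3: R B7 → L3 hit [D]
4: R B7 → L3 hit [D]
5: W B2 → L2 miss [D]
6: R B2 → L2 hit [D]
7: R B1 → L1 miss wb→B9 [-]
8: W B4 → L0 miss [D]
9: R B5 → L1 miss [-]
10: R B10 → L2 miss wb→B2 [-]
11: W B4 → L0 hit [D]
12: R B6 → L2 miss [-]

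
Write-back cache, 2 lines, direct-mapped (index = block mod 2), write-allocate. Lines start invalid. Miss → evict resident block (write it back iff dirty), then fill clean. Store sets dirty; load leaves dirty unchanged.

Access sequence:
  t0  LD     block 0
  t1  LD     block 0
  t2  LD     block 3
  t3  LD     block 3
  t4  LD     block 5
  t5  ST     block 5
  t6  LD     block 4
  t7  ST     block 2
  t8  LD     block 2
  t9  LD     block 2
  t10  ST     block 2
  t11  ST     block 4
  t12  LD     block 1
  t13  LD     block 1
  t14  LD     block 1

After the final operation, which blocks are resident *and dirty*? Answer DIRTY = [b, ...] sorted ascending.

DIRTY = [4]

  0 | R B0 → L0 miss [-]
  1 | R B0 → L0 hit [-]
  2 | R B3 → L1 miss [-]
  3 | R B3 → L1 hit [-]
  4 | R B5 → L1 miss [-]
  5 | W B5 → L1 hit [D]
  6 | R B4 → L0 miss [-]
  7 | W B2 → L0 miss [D]
  8 | R B2 → L0 hit [D]
  9 | R B2 → L0 hit [D]
  10 | W B2 → L0 hit [D]
  11 | W B4 → L0 miss wb→B2 [D]
  12 | R B1 → L1 miss wb→B5 [-]
  13 | R B1 → L1 hit [-]
  14 | R B1 → L1 hit [-]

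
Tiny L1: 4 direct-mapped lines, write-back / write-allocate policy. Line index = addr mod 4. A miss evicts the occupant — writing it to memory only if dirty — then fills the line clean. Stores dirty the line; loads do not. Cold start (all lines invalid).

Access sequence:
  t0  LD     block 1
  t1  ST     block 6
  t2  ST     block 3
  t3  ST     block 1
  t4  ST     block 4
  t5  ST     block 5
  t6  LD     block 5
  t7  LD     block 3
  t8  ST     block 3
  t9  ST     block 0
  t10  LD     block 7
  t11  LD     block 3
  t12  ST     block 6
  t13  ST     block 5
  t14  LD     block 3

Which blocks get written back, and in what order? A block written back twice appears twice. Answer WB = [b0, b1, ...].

WB = [1, 4, 3]

  0 | R B1 → L1 miss [-]
  1 | W B6 → L2 miss [D]
  2 | W B3 → L3 miss [D]
  3 | W B1 → L1 hit [D]
  4 | W B4 → L0 miss [D]
  5 | W B5 → L1 miss wb→B1 [D]
  6 | R B5 → L1 hit [D]
  7 | R B3 → L3 hit [D]
  8 | W B3 → L3 hit [D]
  9 | W B0 → L0 miss wb→B4 [D]
  10 | R B7 → L3 miss wb→B3 [-]
  11 | R B3 → L3 miss [-]
  12 | W B6 → L2 hit [D]
  13 | W B5 → L1 hit [D]
  14 | R B3 → L3 hit [-]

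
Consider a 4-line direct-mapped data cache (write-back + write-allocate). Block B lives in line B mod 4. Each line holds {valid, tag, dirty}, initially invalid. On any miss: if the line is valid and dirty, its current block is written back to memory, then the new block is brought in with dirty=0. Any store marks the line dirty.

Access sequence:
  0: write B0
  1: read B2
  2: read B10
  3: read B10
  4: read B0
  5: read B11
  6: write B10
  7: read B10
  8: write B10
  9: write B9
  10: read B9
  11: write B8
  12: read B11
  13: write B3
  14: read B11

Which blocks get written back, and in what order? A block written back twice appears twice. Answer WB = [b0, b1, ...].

0: W B0 -> L0 miss  d=D]
1: R B2 -> L2 miss  d=-]
2: R B10 -> L2 miss  d=-]
3: R B10 -> L2 hit  d=-]
4: R B0 -> L0 hit  d=D]
5: R B11 -> L3 miss  d=-]
6: W B10 -> L2 hit  d=D]
7: R B10 -> L2 hit  d=D]
8: W B10 -> L2 hit  d=D]
9: W B9 -> L1 miss  d=D]
10: R B9 -> L1 hit  d=D]
11: W B8 -> L0 miss wb->B0  d=D]
12: R B11 -> L3 hit  d=-]
13: W B3 -> L3 miss  d=D]
14: R B11 -> L3 miss wb->B3  d=-]

WB = [0, 3]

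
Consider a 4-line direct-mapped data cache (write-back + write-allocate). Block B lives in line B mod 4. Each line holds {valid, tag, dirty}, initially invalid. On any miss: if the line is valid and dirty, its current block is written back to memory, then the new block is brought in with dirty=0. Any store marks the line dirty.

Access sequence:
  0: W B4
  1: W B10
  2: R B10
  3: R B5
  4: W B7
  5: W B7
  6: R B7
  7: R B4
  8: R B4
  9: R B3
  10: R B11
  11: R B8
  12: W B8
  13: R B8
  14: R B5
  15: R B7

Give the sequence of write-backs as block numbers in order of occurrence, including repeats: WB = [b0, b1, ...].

  0 | W B4 → L0 miss [D]
  1 | W B10 → L2 miss [D]
  2 | R B10 → L2 hit [D]
  3 | R B5 → L1 miss [-]
  4 | W B7 → L3 miss [D]
  5 | W B7 → L3 hit [D]
  6 | R B7 → L3 hit [D]
  7 | R B4 → L0 hit [D]
  8 | R B4 → L0 hit [D]
  9 | R B3 → L3 miss wb→B7 [-]
  10 | R B11 → L3 miss [-]
  11 | R B8 → L0 miss wb→B4 [-]
  12 | W B8 → L0 hit [D]
  13 | R B8 → L0 hit [D]
  14 | R B5 → L1 hit [-]
  15 | R B7 → L3 miss [-]

WB = [7, 4]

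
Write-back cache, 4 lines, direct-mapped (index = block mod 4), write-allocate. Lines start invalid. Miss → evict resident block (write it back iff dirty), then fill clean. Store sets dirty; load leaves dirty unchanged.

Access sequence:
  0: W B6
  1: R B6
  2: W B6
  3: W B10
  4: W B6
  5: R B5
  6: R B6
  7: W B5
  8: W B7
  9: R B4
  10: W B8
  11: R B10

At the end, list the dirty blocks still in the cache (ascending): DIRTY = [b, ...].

0: W B6 -> L2 miss  d=D]
1: R B6 -> L2 hit  d=D]
2: W B6 -> L2 hit  d=D]
3: W B10 -> L2 miss wb->B6  d=D]
4: W B6 -> L2 miss wb->B10  d=D]
5: R B5 -> L1 miss  d=-]
6: R B6 -> L2 hit  d=D]
7: W B5 -> L1 hit  d=D]
8: W B7 -> L3 miss  d=D]
9: R B4 -> L0 miss  d=-]
10: W B8 -> L0 miss  d=D]
11: R B10 -> L2 miss wb->B6  d=-]

DIRTY = [5, 7, 8]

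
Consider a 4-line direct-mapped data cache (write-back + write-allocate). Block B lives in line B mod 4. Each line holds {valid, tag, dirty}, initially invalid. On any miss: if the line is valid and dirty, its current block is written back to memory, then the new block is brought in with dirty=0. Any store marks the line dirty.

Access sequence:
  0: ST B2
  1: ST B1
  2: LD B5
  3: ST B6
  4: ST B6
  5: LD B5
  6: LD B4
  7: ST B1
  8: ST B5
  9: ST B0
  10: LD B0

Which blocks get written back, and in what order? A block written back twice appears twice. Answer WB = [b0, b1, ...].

0: W B2 -> L2 miss  d=D]
1: W B1 -> L1 miss  d=D]
2: R B5 -> L1 miss wb->B1  d=-]
3: W B6 -> L2 miss wb->B2  d=D]
4: W B6 -> L2 hit  d=D]
5: R B5 -> L1 hit  d=-]
6: R B4 -> L0 miss  d=-]
7: W B1 -> L1 miss  d=D]
8: W B5 -> L1 miss wb->B1  d=D]
9: W B0 -> L0 miss  d=D]
10: R B0 -> L0 hit  d=D]

WB = [1, 2, 1]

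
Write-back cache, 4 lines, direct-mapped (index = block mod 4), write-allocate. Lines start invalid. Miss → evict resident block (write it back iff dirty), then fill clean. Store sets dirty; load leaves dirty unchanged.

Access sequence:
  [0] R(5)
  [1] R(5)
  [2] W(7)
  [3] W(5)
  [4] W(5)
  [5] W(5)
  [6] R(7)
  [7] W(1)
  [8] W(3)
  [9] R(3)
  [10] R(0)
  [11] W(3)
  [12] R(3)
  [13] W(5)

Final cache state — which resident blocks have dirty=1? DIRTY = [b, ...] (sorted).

DIRTY = [3, 5]

0: R B5 → L1 miss [-]
1: R B5 → L1 hit [-]
2: W B7 → L3 miss [D]
3: W B5 → L1 hit [D]
4: W B5 → L1 hit [D]
5: W B5 → L1 hit [D]
6: R B7 → L3 hit [D]
7: W B1 → L1 miss wb→B5 [D]
8: W B3 → L3 miss wb→B7 [D]
9: R B3 → L3 hit [D]
10: R B0 → L0 miss [-]
11: W B3 → L3 hit [D]
12: R B3 → L3 hit [D]
13: W B5 → L1 miss wb→B1 [D]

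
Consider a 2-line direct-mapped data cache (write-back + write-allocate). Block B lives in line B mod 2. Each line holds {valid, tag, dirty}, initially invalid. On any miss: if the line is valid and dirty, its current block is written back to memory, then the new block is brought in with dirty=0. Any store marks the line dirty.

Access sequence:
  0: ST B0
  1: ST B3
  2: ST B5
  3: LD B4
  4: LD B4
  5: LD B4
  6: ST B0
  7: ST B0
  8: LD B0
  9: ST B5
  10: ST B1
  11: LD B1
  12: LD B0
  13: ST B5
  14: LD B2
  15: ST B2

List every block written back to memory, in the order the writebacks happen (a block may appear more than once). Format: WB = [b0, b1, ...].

0: W B0 -> L0 miss  d=D]
1: W B3 -> L1 miss  d=D]
2: W B5 -> L1 miss wb->B3  d=D]
3: R B4 -> L0 miss wb->B0  d=-]
4: R B4 -> L0 hit  d=-]
5: R B4 -> L0 hit  d=-]
6: W B0 -> L0 miss  d=D]
7: W B0 -> L0 hit  d=D]
8: R B0 -> L0 hit  d=D]
9: W B5 -> L1 hit  d=D]
10: W B1 -> L1 miss wb->B5  d=D]
11: R B1 -> L1 hit  d=D]
12: R B0 -> L0 hit  d=D]
13: W B5 -> L1 miss wb->B1  d=D]
14: R B2 -> L0 miss wb->B0  d=-]
15: W B2 -> L0 hit  d=D]

WB = [3, 0, 5, 1, 0]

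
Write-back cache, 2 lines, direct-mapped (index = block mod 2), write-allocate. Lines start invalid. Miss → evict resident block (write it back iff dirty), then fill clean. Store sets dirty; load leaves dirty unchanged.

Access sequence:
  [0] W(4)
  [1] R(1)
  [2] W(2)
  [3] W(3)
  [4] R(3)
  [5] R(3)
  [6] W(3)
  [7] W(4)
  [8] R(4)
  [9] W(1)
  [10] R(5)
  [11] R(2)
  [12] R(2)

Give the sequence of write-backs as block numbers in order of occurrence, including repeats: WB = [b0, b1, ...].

0: W B4 → L0 miss [D]
1: R B1 → L1 miss [-]
2: W B2 → L0 miss wb→B4 [D]
3: W B3 → L1 miss [D]
4: R B3 → L1 hit [D]
5: R B3 → L1 hit [D]
6: W B3 → L1 hit [D]
7: W B4 → L0 miss wb→B2 [D]
8: R B4 → L0 hit [D]
9: W B1 → L1 miss wb→B3 [D]
10: R B5 → L1 miss wb→B1 [-]
11: R B2 → L0 miss wb→B4 [-]
12: R B2 → L0 hit [-]

WB = [4, 2, 3, 1, 4]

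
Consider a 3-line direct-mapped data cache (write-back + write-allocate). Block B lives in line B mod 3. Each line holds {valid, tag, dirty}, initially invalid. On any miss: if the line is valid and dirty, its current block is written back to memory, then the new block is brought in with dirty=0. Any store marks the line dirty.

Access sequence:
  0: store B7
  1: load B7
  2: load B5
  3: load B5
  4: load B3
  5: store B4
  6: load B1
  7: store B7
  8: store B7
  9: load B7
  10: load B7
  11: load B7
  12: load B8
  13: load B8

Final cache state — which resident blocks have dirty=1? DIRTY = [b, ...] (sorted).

0: W B7 → L1 miss [D]
1: R B7 → L1 hit [D]
2: R B5 → L2 miss [-]
3: R B5 → L2 hit [-]
4: R B3 → L0 miss [-]
5: W B4 → L1 miss wb→B7 [D]
6: R B1 → L1 miss wb→B4 [-]
7: W B7 → L1 miss [D]
8: W B7 → L1 hit [D]
9: R B7 → L1 hit [D]
10: R B7 → L1 hit [D]
11: R B7 → L1 hit [D]
12: R B8 → L2 miss [-]
13: R B8 → L2 hit [-]

DIRTY = [7]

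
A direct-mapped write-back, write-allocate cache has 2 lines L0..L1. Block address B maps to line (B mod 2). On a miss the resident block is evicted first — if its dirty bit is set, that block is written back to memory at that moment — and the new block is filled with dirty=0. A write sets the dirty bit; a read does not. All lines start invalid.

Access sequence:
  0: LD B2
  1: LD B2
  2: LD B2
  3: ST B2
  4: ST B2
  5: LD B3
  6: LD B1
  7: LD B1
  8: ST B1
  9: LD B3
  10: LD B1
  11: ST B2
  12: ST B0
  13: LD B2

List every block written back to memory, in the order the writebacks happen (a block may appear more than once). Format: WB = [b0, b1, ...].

0: R B2 → L0 miss [-]
1: R B2 → L0 hit [-]
2: R B2 → L0 hit [-]
3: W B2 → L0 hit [D]
4: W B2 → L0 hit [D]
5: R B3 → L1 miss [-]
6: R B1 → L1 miss [-]
7: R B1 → L1 hit [-]
8: W B1 → L1 hit [D]
9: R B3 → L1 miss wb→B1 [-]
10: R B1 → L1 miss [-]
11: W B2 → L0 hit [D]
12: W B0 → L0 miss wb→B2 [D]
13: R B2 → L0 miss wb→B0 [-]

WB = [1, 2, 0]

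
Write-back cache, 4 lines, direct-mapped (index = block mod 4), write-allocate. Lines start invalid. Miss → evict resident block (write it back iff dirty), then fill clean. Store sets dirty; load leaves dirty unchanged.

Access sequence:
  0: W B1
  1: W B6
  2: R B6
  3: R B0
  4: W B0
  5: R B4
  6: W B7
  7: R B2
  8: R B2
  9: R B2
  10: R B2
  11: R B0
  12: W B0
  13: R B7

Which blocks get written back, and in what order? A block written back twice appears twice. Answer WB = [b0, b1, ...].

WB = [0, 6]

0: W B1 → L1 miss [D]
1: W B6 → L2 miss [D]
2: R B6 → L2 hit [D]
3: R B0 → L0 miss [-]
4: W B0 → L0 hit [D]
5: R B4 → L0 miss wb→B0 [-]
6: W B7 → L3 miss [D]
7: R B2 → L2 miss wb→B6 [-]
8: R B2 → L2 hit [-]
9: R B2 → L2 hit [-]
10: R B2 → L2 hit [-]
11: R B0 → L0 miss [-]
12: W B0 → L0 hit [D]
13: R B7 → L3 hit [D]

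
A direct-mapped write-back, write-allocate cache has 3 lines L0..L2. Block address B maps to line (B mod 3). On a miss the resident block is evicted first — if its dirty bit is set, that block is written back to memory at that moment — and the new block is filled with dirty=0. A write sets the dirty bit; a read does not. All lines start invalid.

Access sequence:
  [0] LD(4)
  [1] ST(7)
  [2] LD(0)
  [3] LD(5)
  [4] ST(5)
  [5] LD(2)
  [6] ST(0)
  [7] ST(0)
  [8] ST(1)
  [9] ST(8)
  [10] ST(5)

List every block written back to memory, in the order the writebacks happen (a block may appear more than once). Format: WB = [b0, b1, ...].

0: R B4 -> L1 miss  d=-]
1: W B7 -> L1 miss  d=D]
2: R B0 -> L0 miss  d=-]
3: R B5 -> L2 miss  d=-]
4: W B5 -> L2 hit  d=D]
5: R B2 -> L2 miss wb->B5  d=-]
6: W B0 -> L0 hit  d=D]
7: W B0 -> L0 hit  d=D]
8: W B1 -> L1 miss wb->B7  d=D]
9: W B8 -> L2 miss  d=D]
10: W B5 -> L2 miss wb->B8  d=D]

WB = [5, 7, 8]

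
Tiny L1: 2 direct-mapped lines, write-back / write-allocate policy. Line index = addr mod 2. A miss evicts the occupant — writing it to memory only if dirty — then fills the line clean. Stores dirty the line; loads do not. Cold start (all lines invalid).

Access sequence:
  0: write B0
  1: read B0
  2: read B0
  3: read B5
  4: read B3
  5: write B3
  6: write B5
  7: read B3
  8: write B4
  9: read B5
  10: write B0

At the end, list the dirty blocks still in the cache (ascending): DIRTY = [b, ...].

  0 | W B0 → L0 miss [D]
  1 | R B0 → L0 hit [D]
  2 | R B0 → L0 hit [D]
  3 | R B5 → L1 miss [-]
  4 | R B3 → L1 miss [-]
  5 | W B3 → L1 hit [D]
  6 | W B5 → L1 miss wb→B3 [D]
  7 | R B3 → L1 miss wb→B5 [-]
  8 | W B4 → L0 miss wb→B0 [D]
  9 | R B5 → L1 miss [-]
  10 | W B0 → L0 miss wb→B4 [D]

DIRTY = [0]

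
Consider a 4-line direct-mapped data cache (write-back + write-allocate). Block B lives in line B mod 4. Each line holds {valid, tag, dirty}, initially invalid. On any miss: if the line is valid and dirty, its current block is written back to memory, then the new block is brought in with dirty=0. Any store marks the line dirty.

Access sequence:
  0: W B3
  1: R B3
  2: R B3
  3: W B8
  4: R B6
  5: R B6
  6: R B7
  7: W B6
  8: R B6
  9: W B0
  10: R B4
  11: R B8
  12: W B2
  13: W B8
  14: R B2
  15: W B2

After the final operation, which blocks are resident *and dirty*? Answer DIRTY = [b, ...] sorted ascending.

DIRTY = [2, 8]

0: W B3 -> L3 miss  d=D]
1: R B3 -> L3 hit  d=D]
2: R B3 -> L3 hit  d=D]
3: W B8 -> L0 miss  d=D]
4: R B6 -> L2 miss  d=-]
5: R B6 -> L2 hit  d=-]
6: R B7 -> L3 miss wb->B3  d=-]
7: W B6 -> L2 hit  d=D]
8: R B6 -> L2 hit  d=D]
9: W B0 -> L0 miss wb->B8  d=D]
10: R B4 -> L0 miss wb->B0  d=-]
11: R B8 -> L0 miss  d=-]
12: W B2 -> L2 miss wb->B6  d=D]
13: W B8 -> L0 hit  d=D]
14: R B2 -> L2 hit  d=D]
15: W B2 -> L2 hit  d=D]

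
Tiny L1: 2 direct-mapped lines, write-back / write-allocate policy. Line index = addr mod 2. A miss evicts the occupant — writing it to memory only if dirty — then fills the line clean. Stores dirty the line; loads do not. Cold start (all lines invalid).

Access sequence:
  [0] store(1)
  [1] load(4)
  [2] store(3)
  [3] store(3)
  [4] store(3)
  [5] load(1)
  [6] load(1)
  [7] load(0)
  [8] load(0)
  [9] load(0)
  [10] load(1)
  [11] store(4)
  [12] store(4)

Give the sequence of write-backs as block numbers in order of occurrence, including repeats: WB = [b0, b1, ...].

WB = [1, 3]

0: W B1 -> L1 miss  d=D]
1: R B4 -> L0 miss  d=-]
2: W B3 -> L1 miss wb->B1  d=D]
3: W B3 -> L1 hit  d=D]
4: W B3 -> L1 hit  d=D]
5: R B1 -> L1 miss wb->B3  d=-]
6: R B1 -> L1 hit  d=-]
7: R B0 -> L0 miss  d=-]
8: R B0 -> L0 hit  d=-]
9: R B0 -> L0 hit  d=-]
10: R B1 -> L1 hit  d=-]
11: W B4 -> L0 miss  d=D]
12: W B4 -> L0 hit  d=D]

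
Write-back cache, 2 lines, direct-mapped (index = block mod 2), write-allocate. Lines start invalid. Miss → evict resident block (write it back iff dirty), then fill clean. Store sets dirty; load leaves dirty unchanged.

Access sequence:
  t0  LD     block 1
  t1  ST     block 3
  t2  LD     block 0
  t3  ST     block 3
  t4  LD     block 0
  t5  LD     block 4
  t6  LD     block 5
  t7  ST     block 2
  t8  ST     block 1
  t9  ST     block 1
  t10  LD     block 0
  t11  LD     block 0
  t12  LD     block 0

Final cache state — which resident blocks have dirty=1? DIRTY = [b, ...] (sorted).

0: R B1 → L1 miss [-]
1: W B3 → L1 miss [D]
2: R B0 → L0 miss [-]
3: W B3 → L1 hit [D]
4: R B0 → L0 hit [-]
5: R B4 → L0 miss [-]
6: R B5 → L1 miss wb→B3 [-]
7: W B2 → L0 miss [D]
8: W B1 → L1 miss [D]
9: W B1 → L1 hit [D]
10: R B0 → L0 miss wb→B2 [-]
11: R B0 → L0 hit [-]
12: R B0 → L0 hit [-]

DIRTY = [1]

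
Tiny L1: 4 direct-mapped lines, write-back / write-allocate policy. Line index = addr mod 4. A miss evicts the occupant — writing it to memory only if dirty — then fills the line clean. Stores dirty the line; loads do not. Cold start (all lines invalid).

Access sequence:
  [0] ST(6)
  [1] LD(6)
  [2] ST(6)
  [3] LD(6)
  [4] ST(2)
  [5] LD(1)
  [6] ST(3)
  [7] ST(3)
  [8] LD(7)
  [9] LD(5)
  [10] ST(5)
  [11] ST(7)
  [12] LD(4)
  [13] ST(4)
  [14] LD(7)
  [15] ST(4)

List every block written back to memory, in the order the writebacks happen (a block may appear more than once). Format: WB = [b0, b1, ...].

  0 | W B6 → L2 miss [D]
  1 | R B6 → L2 hit [D]
  2 | W B6 → L2 hit [D]
  3 | R B6 → L2 hit [D]
  4 | W B2 → L2 miss wb→B6 [D]
  5 | R B1 → L1 miss [-]
  6 | W B3 → L3 miss [D]
  7 | W B3 → L3 hit [D]
  8 | R B7 → L3 miss wb→B3 [-]
  9 | R B5 → L1 miss [-]
  10 | W B5 → L1 hit [D]
  11 | W B7 → L3 hit [D]
  12 | R B4 → L0 miss [-]
  13 | W B4 → L0 hit [D]
  14 | R B7 → L3 hit [D]
  15 | W B4 → L0 hit [D]

WB = [6, 3]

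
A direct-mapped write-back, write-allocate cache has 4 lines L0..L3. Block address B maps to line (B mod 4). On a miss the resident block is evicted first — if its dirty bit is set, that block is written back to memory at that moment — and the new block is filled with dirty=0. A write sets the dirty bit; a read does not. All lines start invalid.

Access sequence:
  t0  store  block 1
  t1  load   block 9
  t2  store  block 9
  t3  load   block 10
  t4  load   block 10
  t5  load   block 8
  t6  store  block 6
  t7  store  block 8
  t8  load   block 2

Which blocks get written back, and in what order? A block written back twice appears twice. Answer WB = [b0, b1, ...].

WB = [1, 6]

  0 | W B1 → L1 miss [D]
  1 | R B9 → L1 miss wb→B1 [-]
  2 | W B9 → L1 hit [D]
  3 | R B10 → L2 miss [-]
  4 | R B10 → L2 hit [-]
  5 | R B8 → L0 miss [-]
  6 | W B6 → L2 miss [D]
  7 | W B8 → L0 hit [D]
  8 | R B2 → L2 miss wb→B6 [-]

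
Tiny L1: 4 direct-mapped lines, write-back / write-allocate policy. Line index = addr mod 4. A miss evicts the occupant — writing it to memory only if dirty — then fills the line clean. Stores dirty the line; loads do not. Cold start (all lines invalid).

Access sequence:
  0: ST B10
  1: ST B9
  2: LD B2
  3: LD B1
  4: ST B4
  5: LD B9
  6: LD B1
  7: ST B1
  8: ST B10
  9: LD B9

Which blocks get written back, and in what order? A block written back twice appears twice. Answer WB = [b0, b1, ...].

0: W B10 → L2 miss [D]
1: W B9 → L1 miss [D]
2: R B2 → L2 miss wb→B10 [-]
3: R B1 → L1 miss wb→B9 [-]
4: W B4 → L0 miss [D]
5: R B9 → L1 miss [-]
6: R B1 → L1 miss [-]
7: W B1 → L1 hit [D]
8: W B10 → L2 miss [D]
9: R B9 → L1 miss wb→B1 [-]

WB = [10, 9, 1]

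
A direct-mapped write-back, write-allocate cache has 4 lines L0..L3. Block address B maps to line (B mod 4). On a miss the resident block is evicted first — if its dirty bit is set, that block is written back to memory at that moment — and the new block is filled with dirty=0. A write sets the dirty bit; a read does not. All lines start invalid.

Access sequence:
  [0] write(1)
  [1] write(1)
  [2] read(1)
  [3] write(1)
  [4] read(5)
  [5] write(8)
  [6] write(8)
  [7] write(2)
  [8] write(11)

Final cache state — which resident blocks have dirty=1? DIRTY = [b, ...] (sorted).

0: W B1 → L1 miss [D]
1: W B1 → L1 hit [D]
2: R B1 → L1 hit [D]
3: W B1 → L1 hit [D]
4: R B5 → L1 miss wb→B1 [-]
5: W B8 → L0 miss [D]
6: W B8 → L0 hit [D]
7: W B2 → L2 miss [D]
8: W B11 → L3 miss [D]

DIRTY = [2, 8, 11]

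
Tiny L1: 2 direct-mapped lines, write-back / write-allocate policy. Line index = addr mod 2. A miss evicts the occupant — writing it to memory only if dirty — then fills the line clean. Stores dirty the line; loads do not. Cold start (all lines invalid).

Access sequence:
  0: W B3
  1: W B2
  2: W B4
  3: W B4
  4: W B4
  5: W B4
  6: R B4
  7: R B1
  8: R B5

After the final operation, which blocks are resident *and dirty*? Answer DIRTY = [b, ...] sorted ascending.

DIRTY = [4]

  0 | W B3 → L1 miss [D]
  1 | W B2 → L0 miss [D]
  2 | W B4 → L0 miss wb→B2 [D]
  3 | W B4 → L0 hit [D]
  4 | W B4 → L0 hit [D]
  5 | W B4 → L0 hit [D]
  6 | R B4 → L0 hit [D]
  7 | R B1 → L1 miss wb→B3 [-]
  8 | R B5 → L1 miss [-]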